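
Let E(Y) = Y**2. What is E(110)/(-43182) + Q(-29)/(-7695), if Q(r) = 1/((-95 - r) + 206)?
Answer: -724187399/2584442700 ≈ -0.28021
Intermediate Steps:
Q(r) = 1/(111 - r)
E(110)/(-43182) + Q(-29)/(-7695) = 110**2/(-43182) - 1/(-111 - 29)/(-7695) = 12100*(-1/43182) - 1/(-140)*(-1/7695) = -6050/21591 - 1*(-1/140)*(-1/7695) = -6050/21591 + (1/140)*(-1/7695) = -6050/21591 - 1/1077300 = -724187399/2584442700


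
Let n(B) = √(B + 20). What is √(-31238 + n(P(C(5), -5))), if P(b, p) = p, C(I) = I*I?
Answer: √(-31238 + √15) ≈ 176.73*I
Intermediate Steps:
C(I) = I²
n(B) = √(20 + B)
√(-31238 + n(P(C(5), -5))) = √(-31238 + √(20 - 5)) = √(-31238 + √15)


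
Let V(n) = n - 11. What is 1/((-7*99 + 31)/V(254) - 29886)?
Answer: -243/7262960 ≈ -3.3457e-5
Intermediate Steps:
V(n) = -11 + n
1/((-7*99 + 31)/V(254) - 29886) = 1/((-7*99 + 31)/(-11 + 254) - 29886) = 1/((-693 + 31)/243 - 29886) = 1/(-662*1/243 - 29886) = 1/(-662/243 - 29886) = 1/(-7262960/243) = -243/7262960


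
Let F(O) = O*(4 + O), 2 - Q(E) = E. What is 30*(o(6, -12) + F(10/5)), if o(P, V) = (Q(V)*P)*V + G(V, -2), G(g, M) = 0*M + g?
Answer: -30240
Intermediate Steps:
Q(E) = 2 - E
G(g, M) = g (G(g, M) = 0 + g = g)
o(P, V) = V + P*V*(2 - V) (o(P, V) = ((2 - V)*P)*V + V = (P*(2 - V))*V + V = P*V*(2 - V) + V = V + P*V*(2 - V))
30*(o(6, -12) + F(10/5)) = 30*(-12*(1 - 1*6*(-2 - 12)) + (10/5)*(4 + 10/5)) = 30*(-12*(1 - 1*6*(-14)) + (10*(⅕))*(4 + 10*(⅕))) = 30*(-12*(1 + 84) + 2*(4 + 2)) = 30*(-12*85 + 2*6) = 30*(-1020 + 12) = 30*(-1008) = -30240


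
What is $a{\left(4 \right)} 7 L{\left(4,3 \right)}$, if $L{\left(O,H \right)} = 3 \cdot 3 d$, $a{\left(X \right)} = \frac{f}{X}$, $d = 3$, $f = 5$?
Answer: $\frac{945}{4} \approx 236.25$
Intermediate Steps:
$a{\left(X \right)} = \frac{5}{X}$
$L{\left(O,H \right)} = 27$ ($L{\left(O,H \right)} = 3 \cdot 3 \cdot 3 = 9 \cdot 3 = 27$)
$a{\left(4 \right)} 7 L{\left(4,3 \right)} = \frac{5}{4} \cdot 7 \cdot 27 = \frac{35}{4} \cdot 27 = \frac{945}{4}$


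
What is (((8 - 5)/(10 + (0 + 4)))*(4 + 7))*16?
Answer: 264/7 ≈ 37.714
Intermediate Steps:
(((8 - 5)/(10 + (0 + 4)))*(4 + 7))*16 = ((3/(10 + 4))*11)*16 = ((3/14)*11)*16 = (33/14)*16 = 264/7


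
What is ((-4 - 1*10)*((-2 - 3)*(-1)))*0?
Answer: 0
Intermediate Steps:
((-4 - 1*10)*((-2 - 3)*(-1)))*0 = ((-4 - 10)*(-5*(-1)))*0 = -14*5*0 = -70*0 = 0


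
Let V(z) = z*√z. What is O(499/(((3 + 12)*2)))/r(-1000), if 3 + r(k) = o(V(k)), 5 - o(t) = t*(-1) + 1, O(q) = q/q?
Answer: I/(I + 10000*√10) ≈ 1.0e-9 + 3.1623e-5*I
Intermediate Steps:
O(q) = 1
V(z) = z^(3/2)
o(t) = 4 + t (o(t) = 5 - (t*(-1) + 1) = 5 - (-t + 1) = 5 - (1 - t) = 5 + (-1 + t) = 4 + t)
r(k) = 1 + k^(3/2) (r(k) = -3 + (4 + k^(3/2)) = 1 + k^(3/2))
O(499/(((3 + 12)*2)))/r(-1000) = 1/(1 + (-1000)^(3/2)) = 1/(1 - 10000*I*√10)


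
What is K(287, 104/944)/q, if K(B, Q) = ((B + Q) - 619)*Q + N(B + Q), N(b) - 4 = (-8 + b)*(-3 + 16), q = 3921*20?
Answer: 50068867/1091920080 ≈ 0.045854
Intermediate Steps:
q = 78420
N(b) = -100 + 13*b (N(b) = 4 + (-8 + b)*(-3 + 16) = 4 + (-8 + b)*13 = 4 + (-104 + 13*b) = -100 + 13*b)
K(B, Q) = -100 + 13*B + 13*Q + Q*(-619 + B + Q) (K(B, Q) = ((B + Q) - 619)*Q + (-100 + 13*(B + Q)) = (-619 + B + Q)*Q + (-100 + (13*B + 13*Q)) = Q*(-619 + B + Q) + (-100 + 13*B + 13*Q) = -100 + 13*B + 13*Q + Q*(-619 + B + Q))
K(287, 104/944)/q = (-100 + (104/944)**2 - 63024/944 + 13*287 + 287*(104/944))/78420 = (-100 + (104*(1/944))**2 - 63024/944 + 3731 + 287*(104*(1/944)))*(1/78420) = (-100 + (13/118)**2 - 606*13/118 + 3731 + 287*(13/118))*(1/78420) = (-100 + 169/13924 - 3939/59 + 3731 + 3731/118)*(1/78420) = (50068867/13924)*(1/78420) = 50068867/1091920080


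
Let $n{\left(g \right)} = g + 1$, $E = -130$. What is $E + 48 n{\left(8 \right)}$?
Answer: $302$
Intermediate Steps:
$n{\left(g \right)} = 1 + g$
$E + 48 n{\left(8 \right)} = -130 + 48 \left(1 + 8\right) = -130 + 48 \cdot 9 = -130 + 432 = 302$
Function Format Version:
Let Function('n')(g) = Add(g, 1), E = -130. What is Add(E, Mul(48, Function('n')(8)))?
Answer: 302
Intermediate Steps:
Function('n')(g) = Add(1, g)
Add(E, Mul(48, Function('n')(8))) = Add(-130, Mul(48, Add(1, 8))) = Add(-130, Mul(48, 9)) = Add(-130, 432) = 302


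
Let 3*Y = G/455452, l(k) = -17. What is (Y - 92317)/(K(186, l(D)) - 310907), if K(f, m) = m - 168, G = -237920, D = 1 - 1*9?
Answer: 31534531193/106265605188 ≈ 0.29675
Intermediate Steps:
D = -8 (D = 1 - 9 = -8)
K(f, m) = -168 + m
Y = -59480/341589 (Y = (-237920/455452)/3 = (-237920*1/455452)/3 = (⅓)*(-59480/113863) = -59480/341589 ≈ -0.17413)
(Y - 92317)/(K(186, l(D)) - 310907) = (-59480/341589 - 92317)/((-168 - 17) - 310907) = -31534531193/(341589*(-185 - 310907)) = -31534531193/341589/(-311092) = -31534531193/341589*(-1/311092) = 31534531193/106265605188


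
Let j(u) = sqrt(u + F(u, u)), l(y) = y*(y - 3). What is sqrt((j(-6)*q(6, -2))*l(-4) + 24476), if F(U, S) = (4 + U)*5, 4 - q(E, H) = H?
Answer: 2*sqrt(6119 + 168*I) ≈ 156.46 + 2.1475*I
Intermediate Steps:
q(E, H) = 4 - H
F(U, S) = 20 + 5*U
l(y) = y*(-3 + y)
j(u) = sqrt(20 + 6*u) (j(u) = sqrt(u + (20 + 5*u)) = sqrt(20 + 6*u))
sqrt((j(-6)*q(6, -2))*l(-4) + 24476) = sqrt((sqrt(20 + 6*(-6))*(4 - 1*(-2)))*(-4*(-3 - 4)) + 24476) = sqrt((sqrt(20 - 36)*(4 + 2))*(-4*(-7)) + 24476) = sqrt((sqrt(-16)*6)*28 + 24476) = sqrt(((4*I)*6)*28 + 24476) = sqrt((24*I)*28 + 24476) = sqrt(672*I + 24476) = sqrt(24476 + 672*I)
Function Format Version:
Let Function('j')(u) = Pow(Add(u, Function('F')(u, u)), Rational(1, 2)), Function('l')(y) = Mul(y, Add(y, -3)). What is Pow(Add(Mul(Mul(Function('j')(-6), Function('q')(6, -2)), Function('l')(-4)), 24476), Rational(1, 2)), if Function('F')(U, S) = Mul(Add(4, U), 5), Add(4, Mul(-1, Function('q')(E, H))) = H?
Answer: Mul(2, Pow(Add(6119, Mul(168, I)), Rational(1, 2))) ≈ Add(156.46, Mul(2.1475, I))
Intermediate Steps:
Function('q')(E, H) = Add(4, Mul(-1, H))
Function('F')(U, S) = Add(20, Mul(5, U))
Function('l')(y) = Mul(y, Add(-3, y))
Function('j')(u) = Pow(Add(20, Mul(6, u)), Rational(1, 2)) (Function('j')(u) = Pow(Add(u, Add(20, Mul(5, u))), Rational(1, 2)) = Pow(Add(20, Mul(6, u)), Rational(1, 2)))
Pow(Add(Mul(Mul(Function('j')(-6), Function('q')(6, -2)), Function('l')(-4)), 24476), Rational(1, 2)) = Pow(Add(Mul(Mul(Pow(Add(20, Mul(6, -6)), Rational(1, 2)), Add(4, Mul(-1, -2))), Mul(-4, Add(-3, -4))), 24476), Rational(1, 2)) = Pow(Add(Mul(Mul(Pow(Add(20, -36), Rational(1, 2)), Add(4, 2)), Mul(-4, -7)), 24476), Rational(1, 2)) = Pow(Add(Mul(Mul(Pow(-16, Rational(1, 2)), 6), 28), 24476), Rational(1, 2)) = Pow(Add(Mul(Mul(Mul(4, I), 6), 28), 24476), Rational(1, 2)) = Pow(Add(Mul(Mul(24, I), 28), 24476), Rational(1, 2)) = Pow(Add(Mul(672, I), 24476), Rational(1, 2)) = Pow(Add(24476, Mul(672, I)), Rational(1, 2))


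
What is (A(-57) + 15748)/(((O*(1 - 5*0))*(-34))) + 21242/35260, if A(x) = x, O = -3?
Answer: 94978/615 ≈ 154.44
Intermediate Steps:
(A(-57) + 15748)/(((O*(1 - 5*0))*(-34))) + 21242/35260 = (-57 + 15748)/((-3*(1 - 5*0)*(-34))) + 21242/35260 = 15691/((-3*(1 + 0)*(-34))) + 21242*(1/35260) = 15691/((-3*1*(-34))) + 247/410 = 15691/((-3*(-34))) + 247/410 = 15691/102 + 247/410 = 15691*(1/102) + 247/410 = 923/6 + 247/410 = 94978/615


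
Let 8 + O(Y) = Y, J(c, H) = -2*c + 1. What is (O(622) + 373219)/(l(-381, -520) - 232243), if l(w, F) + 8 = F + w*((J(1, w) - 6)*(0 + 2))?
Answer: -373833/227437 ≈ -1.6437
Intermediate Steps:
J(c, H) = 1 - 2*c
O(Y) = -8 + Y
l(w, F) = -8 + F - 14*w (l(w, F) = -8 + (F + w*(((1 - 2*1) - 6)*(0 + 2))) = -8 + (F + w*(((1 - 2) - 6)*2)) = -8 + (F + w*((-1 - 6)*2)) = -8 + (F + w*(-7*2)) = -8 + (F + w*(-14)) = -8 + (F - 14*w) = -8 + F - 14*w)
(O(622) + 373219)/(l(-381, -520) - 232243) = ((-8 + 622) + 373219)/((-8 - 520 - 14*(-381)) - 232243) = (614 + 373219)/((-8 - 520 + 5334) - 232243) = 373833/(4806 - 232243) = 373833/(-227437) = 373833*(-1/227437) = -373833/227437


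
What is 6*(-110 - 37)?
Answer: -882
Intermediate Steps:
6*(-110 - 37) = 6*(-147) = -882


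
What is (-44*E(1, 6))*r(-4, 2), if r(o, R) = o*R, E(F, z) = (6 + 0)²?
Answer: 12672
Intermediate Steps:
E(F, z) = 36 (E(F, z) = 6² = 36)
r(o, R) = R*o
(-44*E(1, 6))*r(-4, 2) = (-44*36)*(2*(-4)) = -1584*(-8) = 12672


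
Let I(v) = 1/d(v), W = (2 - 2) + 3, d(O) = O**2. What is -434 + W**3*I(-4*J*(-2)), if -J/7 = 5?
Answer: -34025573/78400 ≈ -434.00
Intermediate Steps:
J = -35 (J = -7*5 = -35)
W = 3 (W = 0 + 3 = 3)
I(v) = v**(-2) (I(v) = 1/(v**2) = v**(-2))
-434 + W**3*I(-4*J*(-2)) = -434 + 3**3/(-4*(-35)*(-2))**2 = -434 + 27/(140*(-2))**2 = -434 + 27/(-280)**2 = -434 + 27*(1/78400) = -434 + 27/78400 = -34025573/78400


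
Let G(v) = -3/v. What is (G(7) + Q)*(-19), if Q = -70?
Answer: 9367/7 ≈ 1338.1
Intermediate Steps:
(G(7) + Q)*(-19) = (-3/7 - 70)*(-19) = -493/7*(-19) = 9367/7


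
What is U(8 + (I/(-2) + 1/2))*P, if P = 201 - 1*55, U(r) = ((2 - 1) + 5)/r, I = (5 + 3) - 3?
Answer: 146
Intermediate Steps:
I = 5 (I = 8 - 3 = 5)
U(r) = 6/r (U(r) = (1 + 5)/r = 6/r)
P = 146 (P = 201 - 55 = 146)
U(8 + (I/(-2) + 1/2))*P = (6/(8 + (5/(-2) + 1/2)))*146 = (6/(8 + (5*(-½) + 1*(½))))*146 = (6/(8 + (-5/2 + ½)))*146 = (6/(8 - 2))*146 = (6/6)*146 = (6*(⅙))*146 = 1*146 = 146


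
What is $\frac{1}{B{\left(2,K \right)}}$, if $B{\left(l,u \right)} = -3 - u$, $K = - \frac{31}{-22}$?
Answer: $- \frac{22}{97} \approx -0.2268$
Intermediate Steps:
$K = \frac{31}{22}$ ($K = \left(-31\right) \left(- \frac{1}{22}\right) = \frac{31}{22} \approx 1.4091$)
$\frac{1}{B{\left(2,K \right)}} = \frac{1}{-3 - \frac{31}{22}} = \frac{1}{- \frac{97}{22}} = - \frac{22}{97}$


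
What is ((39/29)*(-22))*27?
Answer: -23166/29 ≈ -798.83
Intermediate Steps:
((39/29)*(-22))*27 = -858/29*27 = -23166/29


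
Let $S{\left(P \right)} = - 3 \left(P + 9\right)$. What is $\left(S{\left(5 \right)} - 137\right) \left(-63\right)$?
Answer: $11277$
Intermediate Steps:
$S{\left(P \right)} = -27 - 3 P$ ($S{\left(P \right)} = - 3 \left(9 + P\right) = -27 - 3 P$)
$\left(S{\left(5 \right)} - 137\right) \left(-63\right) = \left(\left(-27 - 15\right) - 137\right) \left(-63\right) = \left(-42 - 137\right) \left(-63\right) = \left(-179\right) \left(-63\right) = 11277$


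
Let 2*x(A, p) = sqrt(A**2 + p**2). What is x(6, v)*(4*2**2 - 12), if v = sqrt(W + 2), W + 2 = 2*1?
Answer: 2*sqrt(38) ≈ 12.329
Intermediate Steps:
W = 0 (W = -2 + 2*1 = -2 + 2 = 0)
v = sqrt(2) (v = sqrt(0 + 2) = sqrt(2) ≈ 1.4142)
x(A, p) = sqrt(A**2 + p**2)/2
x(6, v)*(4*2**2 - 12) = (sqrt(6**2 + (sqrt(2))**2)/2)*(4*2**2 - 12) = (sqrt(36 + 2)/2)*(4*4 - 12) = (sqrt(38)/2)*(16 - 12) = (sqrt(38)/2)*4 = 2*sqrt(38)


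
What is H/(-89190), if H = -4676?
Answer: 2338/44595 ≈ 0.052427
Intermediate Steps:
H/(-89190) = -4676/(-89190) = -4676*(-1/89190) = 2338/44595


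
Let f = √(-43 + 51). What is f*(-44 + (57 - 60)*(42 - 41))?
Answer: -94*√2 ≈ -132.94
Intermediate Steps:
f = 2*√2 (f = √8 = 2*√2 ≈ 2.8284)
f*(-44 + (57 - 60)*(42 - 41)) = (2*√2)*(-44 + (57 - 60)*(42 - 41)) = (2*√2)*(-44 - 3*1) = (2*√2)*(-44 - 3) = (2*√2)*(-47) = -94*√2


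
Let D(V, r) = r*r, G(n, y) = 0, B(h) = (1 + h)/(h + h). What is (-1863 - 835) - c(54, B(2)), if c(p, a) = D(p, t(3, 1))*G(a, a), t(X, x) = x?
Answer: -2698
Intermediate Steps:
B(h) = (1 + h)/(2*h) (B(h) = (1 + h)/((2*h)) = (1 + h)*(1/(2*h)) = (1 + h)/(2*h))
D(V, r) = r²
c(p, a) = 0 (c(p, a) = 1²*0 = 1*0 = 0)
(-1863 - 835) - c(54, B(2)) = (-1863 - 835) - 1*0 = -2698 + 0 = -2698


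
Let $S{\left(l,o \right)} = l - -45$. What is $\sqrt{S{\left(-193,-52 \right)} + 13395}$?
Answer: $\sqrt{13247} \approx 115.1$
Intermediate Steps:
$S{\left(l,o \right)} = 45 + l$ ($S{\left(l,o \right)} = l + 45 = 45 + l$)
$\sqrt{S{\left(-193,-52 \right)} + 13395} = \sqrt{\left(45 - 193\right) + 13395} = \sqrt{-148 + 13395} = \sqrt{13247}$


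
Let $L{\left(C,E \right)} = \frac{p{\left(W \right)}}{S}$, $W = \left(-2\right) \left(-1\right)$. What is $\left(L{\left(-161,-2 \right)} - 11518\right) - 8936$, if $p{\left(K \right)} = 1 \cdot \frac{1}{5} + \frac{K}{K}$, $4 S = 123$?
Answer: $- \frac{4193062}{205} \approx -20454.0$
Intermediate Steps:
$S = \frac{123}{4}$ ($S = \frac{1}{4} \cdot 123 = \frac{123}{4} \approx 30.75$)
$W = 2$
$p{\left(K \right)} = \frac{6}{5}$ ($p{\left(K \right)} = 1 \cdot \frac{1}{5} + 1 = \frac{1}{5} + 1 = \frac{6}{5}$)
$L{\left(C,E \right)} = \frac{8}{205}$ ($L{\left(C,E \right)} = \frac{6}{5 \cdot \frac{123}{4}} = \frac{6}{5} \cdot \frac{4}{123} = \frac{8}{205}$)
$\left(L{\left(-161,-2 \right)} - 11518\right) - 8936 = \left(\frac{8}{205} - 11518\right) - 8936 = - \frac{2361182}{205} - 8936 = - \frac{4193062}{205}$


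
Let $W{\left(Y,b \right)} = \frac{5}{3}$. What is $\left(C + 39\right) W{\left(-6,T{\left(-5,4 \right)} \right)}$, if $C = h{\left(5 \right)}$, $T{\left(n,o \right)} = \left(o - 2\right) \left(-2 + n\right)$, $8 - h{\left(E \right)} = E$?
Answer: $70$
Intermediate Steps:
$h{\left(E \right)} = 8 - E$
$T{\left(n,o \right)} = \left(-2 + n\right) \left(-2 + o\right)$ ($T{\left(n,o \right)} = \left(-2 + o\right) \left(-2 + n\right) = \left(-2 + n\right) \left(-2 + o\right)$)
$W{\left(Y,b \right)} = \frac{5}{3}$ ($W{\left(Y,b \right)} = 5 \cdot \frac{1}{3} = \frac{5}{3}$)
$C = 3$ ($C = 8 - 5 = 3$)
$\left(C + 39\right) W{\left(-6,T{\left(-5,4 \right)} \right)} = \left(3 + 39\right) \frac{5}{3} = 42 \cdot \frac{5}{3} = 70$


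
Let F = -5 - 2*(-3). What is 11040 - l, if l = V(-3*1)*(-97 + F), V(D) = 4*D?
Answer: 9888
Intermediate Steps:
F = 1 (F = -5 + 6 = 1)
l = 1152 (l = (4*(-3*1))*(-97 + 1) = (4*(-3))*(-96) = -12*(-96) = 1152)
11040 - l = 11040 - 1*1152 = 11040 - 1152 = 9888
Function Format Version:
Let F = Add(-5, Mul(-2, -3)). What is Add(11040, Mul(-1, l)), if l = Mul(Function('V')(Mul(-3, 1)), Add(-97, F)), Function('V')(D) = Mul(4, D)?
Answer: 9888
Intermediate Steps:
F = 1 (F = Add(-5, 6) = 1)
l = 1152 (l = Mul(Mul(4, Mul(-3, 1)), Add(-97, 1)) = Mul(Mul(4, -3), -96) = Mul(-12, -96) = 1152)
Add(11040, Mul(-1, l)) = Add(11040, Mul(-1, 1152)) = Add(11040, -1152) = 9888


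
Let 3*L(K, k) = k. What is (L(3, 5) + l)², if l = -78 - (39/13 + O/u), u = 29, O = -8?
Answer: 47306884/7569 ≈ 6250.1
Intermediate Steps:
L(K, k) = k/3
l = -2341/29 (l = -78 - (39/13 - 8/29) = -78 - (39*(1/13) - 8*1/29) = -78 - (3 - 8/29) = -78 - 1*79/29 = -78 - 79/29 = -2341/29 ≈ -80.724)
(L(3, 5) + l)² = ((⅓)*5 - 2341/29)² = (5/3 - 2341/29)² = (-6878/87)² = 47306884/7569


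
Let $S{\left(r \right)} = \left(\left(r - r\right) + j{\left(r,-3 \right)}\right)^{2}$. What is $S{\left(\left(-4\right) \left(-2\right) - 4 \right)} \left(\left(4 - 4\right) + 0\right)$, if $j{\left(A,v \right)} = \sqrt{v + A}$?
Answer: $0$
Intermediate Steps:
$j{\left(A,v \right)} = \sqrt{A + v}$
$S{\left(r \right)} = -3 + r$ ($S{\left(r \right)} = \left(\left(r - r\right) + \sqrt{r - 3}\right)^{2} = \left(0 + \sqrt{-3 + r}\right)^{2} = \left(\sqrt{-3 + r}\right)^{2} = -3 + r$)
$S{\left(\left(-4\right) \left(-2\right) - 4 \right)} \left(\left(4 - 4\right) + 0\right) = \left(-3 - -4\right) \left(\left(4 - 4\right) + 0\right) = \left(-3 + \left(8 - 4\right)\right) \left(0 + 0\right) = \left(-3 + 4\right) 0 = 1 \cdot 0 = 0$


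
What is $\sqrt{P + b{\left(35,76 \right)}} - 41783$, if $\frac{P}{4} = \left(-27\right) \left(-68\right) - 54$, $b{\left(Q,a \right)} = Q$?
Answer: $-41783 + \sqrt{7163} \approx -41698.0$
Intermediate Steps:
$P = 7128$ ($P = 4 \left(\left(-27\right) \left(-68\right) - 54\right) = 4 \left(1836 - 54\right) = 4 \cdot 1782 = 7128$)
$\sqrt{P + b{\left(35,76 \right)}} - 41783 = \sqrt{7128 + 35} - 41783 = \sqrt{7163} - 41783 = -41783 + \sqrt{7163}$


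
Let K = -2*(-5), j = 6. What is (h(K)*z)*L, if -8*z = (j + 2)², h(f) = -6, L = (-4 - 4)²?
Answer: 3072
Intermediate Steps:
L = 64 (L = (-8)² = 64)
K = 10
z = -8 (z = -(6 + 2)²/8 = -⅛*8² = -⅛*64 = -8)
(h(K)*z)*L = -6*(-8)*64 = 48*64 = 3072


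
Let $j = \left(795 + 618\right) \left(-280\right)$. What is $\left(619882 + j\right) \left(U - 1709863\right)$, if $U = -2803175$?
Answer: $-1012012667196$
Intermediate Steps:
$j = -395640$ ($j = 1413 \left(-280\right) = -395640$)
$\left(619882 + j\right) \left(U - 1709863\right) = \left(619882 - 395640\right) \left(-2803175 - 1709863\right) = 224242 \left(-4513038\right) = -1012012667196$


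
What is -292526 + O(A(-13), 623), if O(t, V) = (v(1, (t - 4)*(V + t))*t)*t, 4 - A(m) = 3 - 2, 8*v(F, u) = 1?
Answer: -2340199/8 ≈ -2.9253e+5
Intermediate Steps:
v(F, u) = 1/8 (v(F, u) = (1/8)*1 = 1/8)
A(m) = 3 (A(m) = 4 - (3 - 2) = 4 - 1*1 = 4 - 1 = 3)
O(t, V) = t**2/8 (O(t, V) = (t/8)*t = t**2/8)
-292526 + O(A(-13), 623) = -292526 + (1/8)*3**2 = -292526 + (1/8)*9 = -292526 + 9/8 = -2340199/8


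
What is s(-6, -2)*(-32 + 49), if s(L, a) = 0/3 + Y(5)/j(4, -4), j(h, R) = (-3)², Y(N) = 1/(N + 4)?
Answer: 17/81 ≈ 0.20988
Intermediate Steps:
Y(N) = 1/(4 + N)
j(h, R) = 9
s(L, a) = 1/81 (s(L, a) = 0/3 + 1/((4 + 5)*9) = 0*(⅓) + (⅑)/9 = 0 + (⅑)*(⅑) = 0 + 1/81 = 1/81)
s(-6, -2)*(-32 + 49) = (-32 + 49)/81 = (1/81)*17 = 17/81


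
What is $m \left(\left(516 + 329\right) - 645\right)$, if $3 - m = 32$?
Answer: $-5800$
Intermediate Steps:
$m = -29$ ($m = 3 - 32 = -29$)
$m \left(\left(516 + 329\right) - 645\right) = - 29 \left(\left(516 + 329\right) - 645\right) = - 29 \left(845 - 645\right) = \left(-29\right) 200 = -5800$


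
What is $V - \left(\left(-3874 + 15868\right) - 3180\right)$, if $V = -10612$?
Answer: $-19426$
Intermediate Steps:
$V - \left(\left(-3874 + 15868\right) - 3180\right) = -10612 - \left(\left(-3874 + 15868\right) - 3180\right) = -10612 - \left(11994 - 3180\right) = -10612 - 8814 = -19426$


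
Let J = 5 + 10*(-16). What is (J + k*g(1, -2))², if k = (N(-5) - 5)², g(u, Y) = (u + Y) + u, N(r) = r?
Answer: 24025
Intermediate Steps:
g(u, Y) = Y + 2*u (g(u, Y) = (Y + u) + u = Y + 2*u)
J = -155 (J = 5 - 160 = -155)
k = 100 (k = (-5 - 5)² = (-10)² = 100)
(J + k*g(1, -2))² = (-155 + 100*(-2 + 2*1))² = (-155 + 100*(-2 + 2))² = (-155 + 100*0)² = (-155 + 0)² = (-155)² = 24025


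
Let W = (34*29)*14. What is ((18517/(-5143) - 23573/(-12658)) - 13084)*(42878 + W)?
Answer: -24143209928714763/32550047 ≈ -7.4173e+8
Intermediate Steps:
W = 13804 (W = 986*14 = 13804)
((18517/(-5143) - 23573/(-12658)) - 13084)*(42878 + W) = ((18517/(-5143) - 23573/(-12658)) - 13084)*(42878 + 13804) = ((18517*(-1/5143) - 23573*(-1/12658)) - 13084)*56682 = ((-18517/5143 + 23573/12658) - 13084)*56682 = (-113152247/65100094 - 13084)*56682 = -851882782143/65100094*56682 = -24143209928714763/32550047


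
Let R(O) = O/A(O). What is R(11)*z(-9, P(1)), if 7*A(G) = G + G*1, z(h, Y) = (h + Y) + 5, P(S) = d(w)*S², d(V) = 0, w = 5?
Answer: -14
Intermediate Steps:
P(S) = 0 (P(S) = 0*S² = 0)
z(h, Y) = 5 + Y + h (z(h, Y) = (Y + h) + 5 = 5 + Y + h)
A(G) = 2*G/7 (A(G) = (G + G*1)/7 = (G + G)/7 = (2*G)/7 = 2*G/7)
R(O) = 7/2 (R(O) = O/((2*O/7)) = O*(7/(2*O)) = 7/2)
R(11)*z(-9, P(1)) = 7*(5 + 0 - 9)/2 = (7/2)*(-4) = -14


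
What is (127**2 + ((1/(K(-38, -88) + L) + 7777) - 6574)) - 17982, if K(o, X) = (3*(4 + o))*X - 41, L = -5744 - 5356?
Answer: -1407251/2165 ≈ -650.00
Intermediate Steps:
L = -11100
K(o, X) = -41 + X*(12 + 3*o) (K(o, X) = (12 + 3*o)*X - 41 = X*(12 + 3*o) - 41 = -41 + X*(12 + 3*o))
(127**2 + ((1/(K(-38, -88) + L) + 7777) - 6574)) - 17982 = (127**2 + ((1/((-41 + 12*(-88) + 3*(-88)*(-38)) - 11100) + 7777) - 6574)) - 17982 = (16129 + ((1/((-41 - 1056 + 10032) - 11100) + 7777) - 6574)) - 17982 = (16129 + ((1/(8935 - 11100) + 7777) - 6574)) - 17982 = (16129 + ((1/(-2165) + 7777) - 6574)) - 17982 = (16129 + ((-1/2165 + 7777) - 6574)) - 17982 = (16129 + (16837204/2165 - 6574)) - 17982 = (16129 + 2604494/2165) - 17982 = 37523779/2165 - 17982 = -1407251/2165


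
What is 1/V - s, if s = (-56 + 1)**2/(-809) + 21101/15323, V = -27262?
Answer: 798256203585/337948121434 ≈ 2.3621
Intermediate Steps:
s = -29281366/12396307 (s = (-55)**2*(-1/809) + 21101*(1/15323) = 3025*(-1/809) + 21101/15323 = -3025/809 + 21101/15323 = -29281366/12396307 ≈ -2.3621)
1/V - s = 1/(-27262) - 1*(-29281366/12396307) = -1/27262 + 29281366/12396307 = 798256203585/337948121434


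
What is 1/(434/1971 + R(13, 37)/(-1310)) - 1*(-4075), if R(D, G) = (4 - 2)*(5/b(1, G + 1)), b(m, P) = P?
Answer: 8805621713/2158481 ≈ 4079.5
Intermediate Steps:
R(D, G) = 10/(1 + G) (R(D, G) = (4 - 2)*(5/(G + 1)) = 2*(5/(1 + G)) = 10/(1 + G))
1/(434/1971 + R(13, 37)/(-1310)) - 1*(-4075) = 1/(434/1971 + (10/(1 + 37))/(-1310)) - 1*(-4075) = 1/(434*(1/1971) + (10/38)*(-1/1310)) + 4075 = 1/(434/1971 + (10*(1/38))*(-1/1310)) + 4075 = 1/(434/1971 + (5/19)*(-1/1310)) + 4075 = 1/(434/1971 - 1/4978) + 4075 = 1/(2158481/9811638) + 4075 = 9811638/2158481 + 4075 = 8805621713/2158481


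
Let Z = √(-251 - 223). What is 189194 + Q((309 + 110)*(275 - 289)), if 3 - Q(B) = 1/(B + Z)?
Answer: 3255175065288/17205215 + I*√474/34410430 ≈ 1.892e+5 + 6.327e-7*I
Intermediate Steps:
Z = I*√474 (Z = √(-474) = I*√474 ≈ 21.772*I)
Q(B) = 3 - 1/(B + I*√474)
189194 + Q((309 + 110)*(275 - 289)) = 189194 + (-1 + 3*((309 + 110)*(275 - 289)) + 3*I*√474)/((309 + 110)*(275 - 289) + I*√474) = 189194 + (-1 + 3*(419*(-14)) + 3*I*√474)/(419*(-14) + I*√474) = 189194 + (-1 + 3*(-5866) + 3*I*√474)/(-5866 + I*√474) = 189194 + (-1 - 17598 + 3*I*√474)/(-5866 + I*√474) = 189194 + (-17599 + 3*I*√474)/(-5866 + I*√474)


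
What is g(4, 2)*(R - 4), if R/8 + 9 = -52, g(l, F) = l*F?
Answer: -3936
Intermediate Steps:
g(l, F) = F*l
R = -488 (R = -72 + 8*(-52) = -72 - 416 = -488)
g(4, 2)*(R - 4) = (2*4)*(-488 - 4) = 8*(-492) = -3936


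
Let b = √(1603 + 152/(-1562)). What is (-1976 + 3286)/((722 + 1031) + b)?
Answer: 896755915/1199384081 - 655*√977708127/1199384081 ≈ 0.73060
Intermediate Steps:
b = √977708127/781 (b = √(1603 + 152*(-1/1562)) = √(1603 - 76/781) = √(1251867/781) = √977708127/781 ≈ 40.036)
(-1976 + 3286)/((722 + 1031) + b) = (-1976 + 3286)/((722 + 1031) + √977708127/781) = 1310/(1753 + √977708127/781)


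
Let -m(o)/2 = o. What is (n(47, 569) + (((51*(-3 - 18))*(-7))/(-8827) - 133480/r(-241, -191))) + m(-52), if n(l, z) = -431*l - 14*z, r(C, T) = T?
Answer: -6604375550/240851 ≈ -27421.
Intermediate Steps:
m(o) = -2*o
(n(47, 569) + (((51*(-3 - 18))*(-7))/(-8827) - 133480/r(-241, -191))) + m(-52) = ((-431*47 - 14*569) + (((51*(-3 - 18))*(-7))/(-8827) - 133480/(-191))) - 2*(-52) = ((-20257 - 7966) + (((51*(-21))*(-7))*(-1/8827) - 133480*(-1/191))) + 104 = (-28223 + (-1071*(-7)*(-1/8827) + 133480/191)) + 104 = (-28223 + (7497*(-1/8827) + 133480/191)) + 104 = (-28223 + (-1071/1261 + 133480/191)) + 104 = (-28223 + 168113719/240851) + 104 = -6629424054/240851 + 104 = -6604375550/240851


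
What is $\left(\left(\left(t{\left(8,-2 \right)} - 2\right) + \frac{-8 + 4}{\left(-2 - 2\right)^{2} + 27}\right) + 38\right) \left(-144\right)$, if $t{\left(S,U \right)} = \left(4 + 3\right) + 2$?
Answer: $- \frac{278064}{43} \approx -6466.6$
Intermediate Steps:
$t{\left(S,U \right)} = 9$ ($t{\left(S,U \right)} = 7 + 2 = 9$)
$\left(\left(\left(t{\left(8,-2 \right)} - 2\right) + \frac{-8 + 4}{\left(-2 - 2\right)^{2} + 27}\right) + 38\right) \left(-144\right) = \left(\left(\left(9 - 2\right) + \frac{-8 + 4}{\left(-2 - 2\right)^{2} + 27}\right) + 38\right) \left(-144\right) = \left(\left(7 - \frac{4}{\left(-4\right)^{2} + 27}\right) + 38\right) \left(-144\right) = \left(\left(7 - \frac{4}{16 + 27}\right) + 38\right) \left(-144\right) = \left(\left(7 - \frac{4}{43}\right) + 38\right) \left(-144\right) = \left(\frac{297}{43} + 38\right) \left(-144\right) = \frac{1931}{43} \left(-144\right) = - \frac{278064}{43}$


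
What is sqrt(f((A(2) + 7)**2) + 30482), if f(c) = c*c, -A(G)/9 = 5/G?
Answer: sqrt(1411233)/4 ≈ 296.99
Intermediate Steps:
A(G) = -45/G
f(c) = c**2
sqrt(f((A(2) + 7)**2) + 30482) = sqrt(((-45/2 + 7)**2)**2 + 30482) = sqrt(((-31/2)**2)**2 + 30482) = sqrt((961/4)**2 + 30482) = sqrt(923521/16 + 30482) = sqrt(1411233/16) = sqrt(1411233)/4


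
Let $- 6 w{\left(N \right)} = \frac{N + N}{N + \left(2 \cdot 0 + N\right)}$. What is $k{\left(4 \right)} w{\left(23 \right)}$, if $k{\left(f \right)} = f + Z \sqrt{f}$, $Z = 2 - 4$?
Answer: $0$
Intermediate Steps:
$Z = -2$
$k{\left(f \right)} = f - 2 \sqrt{f}$
$w{\left(N \right)} = - \frac{1}{6}$ ($w{\left(N \right)} = - \frac{\left(N + N\right) \frac{1}{N + \left(2 \cdot 0 + N\right)}}{6} = - \frac{2 N \frac{1}{N + \left(0 + N\right)}}{6} = - \frac{2 N \frac{1}{N + N}}{6} = - \frac{2 N \frac{1}{2 N}}{6} = \left(- \frac{1}{6}\right) 1 = - \frac{1}{6}$)
$k{\left(4 \right)} w{\left(23 \right)} = \left(4 - 2 \sqrt{4}\right) \left(- \frac{1}{6}\right) = \left(4 - 4\right) \left(- \frac{1}{6}\right) = 0 \left(- \frac{1}{6}\right) = 0$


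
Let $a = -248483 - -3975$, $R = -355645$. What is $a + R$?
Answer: $-600153$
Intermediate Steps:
$a = -244508$ ($a = -248483 + 3975 = -244508$)
$a + R = -244508 - 355645 = -600153$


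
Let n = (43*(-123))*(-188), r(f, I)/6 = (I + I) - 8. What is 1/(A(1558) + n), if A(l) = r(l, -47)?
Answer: 1/993720 ≈ 1.0063e-6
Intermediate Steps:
r(f, I) = -48 + 12*I (r(f, I) = 6*((I + I) - 8) = 6*(2*I - 8) = 6*(-8 + 2*I) = -48 + 12*I)
n = 994332 (n = -5289*(-188) = 994332)
A(l) = -612 (A(l) = -48 + 12*(-47) = -48 - 564 = -612)
1/(A(1558) + n) = 1/(-612 + 994332) = 1/993720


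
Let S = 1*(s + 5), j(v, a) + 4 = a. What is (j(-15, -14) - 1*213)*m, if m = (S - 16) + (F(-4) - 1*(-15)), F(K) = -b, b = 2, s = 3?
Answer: -1155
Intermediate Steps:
j(v, a) = -4 + a
F(K) = -2 (F(K) = -1*2 = -2)
S = 8 (S = 1*(3 + 5) = 1*8 = 8)
m = 5 (m = (8 - 16) + (-2 - 1*(-15)) = -8 + (-2 + 15) = -8 + 13 = 5)
(j(-15, -14) - 1*213)*m = ((-4 - 14) - 1*213)*5 = (-18 - 213)*5 = -231*5 = -1155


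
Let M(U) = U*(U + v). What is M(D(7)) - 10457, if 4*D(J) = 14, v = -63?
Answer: -42661/4 ≈ -10665.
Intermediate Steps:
D(J) = 7/2 (D(J) = (¼)*14 = 7/2)
M(U) = U*(-63 + U) (M(U) = U*(U - 63) = U*(-63 + U))
M(D(7)) - 10457 = 7*(-63 + 7/2)/2 - 10457 = (7/2)*(-119/2) - 10457 = -833/4 - 10457 = -42661/4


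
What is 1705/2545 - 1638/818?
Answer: -277402/208181 ≈ -1.3325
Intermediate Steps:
1705/2545 - 1638/818 = 1705*(1/2545) - 1638*1/818 = 341/509 - 819/409 = -277402/208181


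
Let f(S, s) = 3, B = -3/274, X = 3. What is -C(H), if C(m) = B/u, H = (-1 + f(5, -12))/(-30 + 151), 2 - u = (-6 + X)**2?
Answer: -3/1918 ≈ -0.0015641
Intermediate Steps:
B = -3/274 (B = -3*1/274 = -3/274 ≈ -0.010949)
u = -7 (u = 2 - (-6 + 3)**2 = 2 - 1*(-3)**2 = 2 - 1*9 = 2 - 9 = -7)
H = 2/121 (H = (-1 + 3)/(-30 + 151) = 2/121 ≈ 0.016529)
C(m) = 3/1918 (C(m) = -3/274/(-7) = -3/274*(-1/7) = 3/1918)
-C(H) = -1*3/1918 = -3/1918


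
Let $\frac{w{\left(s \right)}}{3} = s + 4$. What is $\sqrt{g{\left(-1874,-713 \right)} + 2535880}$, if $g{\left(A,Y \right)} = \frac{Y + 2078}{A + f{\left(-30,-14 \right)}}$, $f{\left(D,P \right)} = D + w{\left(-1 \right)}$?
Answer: $\frac{\sqrt{364256235613}}{379} \approx 1592.4$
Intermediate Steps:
$w{\left(s \right)} = 12 + 3 s$ ($w{\left(s \right)} = 3 \left(s + 4\right) = 3 \left(4 + s\right) = 12 + 3 s$)
$f{\left(D,P \right)} = 9 + D$ ($f{\left(D,P \right)} = D + \left(12 + 3 \left(-1\right)\right) = D + \left(12 - 3\right) = D + 9 = 9 + D$)
$g{\left(A,Y \right)} = \frac{2078 + Y}{-21 + A}$ ($g{\left(A,Y \right)} = \frac{Y + 2078}{A + \left(9 - 30\right)} = \frac{2078 + Y}{A - 21} = \frac{2078 + Y}{-21 + A}$)
$\sqrt{g{\left(-1874,-713 \right)} + 2535880} = \sqrt{\frac{2078 - 713}{-21 - 1874} + 2535880} = \sqrt{\frac{1}{-1895} \cdot 1365 + 2535880} = \sqrt{\left(- \frac{1}{1895}\right) 1365 + 2535880} = \sqrt{- \frac{273}{379} + 2535880} = \sqrt{\frac{961098247}{379}} = \frac{\sqrt{364256235613}}{379}$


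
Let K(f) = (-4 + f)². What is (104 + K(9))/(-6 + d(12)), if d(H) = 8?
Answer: 129/2 ≈ 64.500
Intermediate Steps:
(104 + K(9))/(-6 + d(12)) = (104 + (-4 + 9)²)/(-6 + 8) = (104 + 5²)/2 = (104 + 25)/2 = (½)*129 = 129/2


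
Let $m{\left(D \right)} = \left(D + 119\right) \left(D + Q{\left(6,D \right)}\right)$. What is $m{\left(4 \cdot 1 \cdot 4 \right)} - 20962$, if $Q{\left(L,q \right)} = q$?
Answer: $-16642$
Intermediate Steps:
$m{\left(D \right)} = 2 D \left(119 + D\right)$ ($m{\left(D \right)} = \left(D + 119\right) \left(D + D\right) = \left(119 + D\right) 2 D = 2 D \left(119 + D\right)$)
$m{\left(4 \cdot 1 \cdot 4 \right)} - 20962 = 2 \cdot 4 \cdot 1 \cdot 4 \left(119 + 4 \cdot 1 \cdot 4\right) - 20962 = 2 \cdot 4 \cdot 4 \left(119 + 4 \cdot 4\right) - 20962 = 2 \cdot 16 \left(119 + 16\right) - 20962 = 2 \cdot 16 \cdot 135 - 20962 = 4320 - 20962 = -16642$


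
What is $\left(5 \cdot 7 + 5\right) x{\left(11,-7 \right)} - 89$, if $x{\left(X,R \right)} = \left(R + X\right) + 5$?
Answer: $271$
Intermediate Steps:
$x{\left(X,R \right)} = 5 + R + X$
$\left(5 \cdot 7 + 5\right) x{\left(11,-7 \right)} - 89 = \left(5 \cdot 7 + 5\right) \left(5 - 7 + 11\right) - 89 = \left(35 + 5\right) 9 - 89 = 40 \cdot 9 - 89 = 360 - 89 = 271$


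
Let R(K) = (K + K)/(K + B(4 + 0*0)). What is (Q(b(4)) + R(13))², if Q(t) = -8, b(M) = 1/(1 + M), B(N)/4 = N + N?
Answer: 111556/2025 ≈ 55.089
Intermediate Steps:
B(N) = 8*N (B(N) = 4*(N + N) = 4*(2*N) = 8*N)
R(K) = 2*K/(32 + K) (R(K) = (K + K)/(K + 8*(4 + 0*0)) = (2*K)/(K + 8*(4 + 0)) = (2*K)/(K + 8*4) = (2*K)/(K + 32) = (2*K)/(32 + K) = 2*K/(32 + K))
(Q(b(4)) + R(13))² = (-8 + 2*13/(32 + 13))² = (-8 + 2*13/45)² = (-8 + 2*13*(1/45))² = (-8 + 26/45)² = (-334/45)² = 111556/2025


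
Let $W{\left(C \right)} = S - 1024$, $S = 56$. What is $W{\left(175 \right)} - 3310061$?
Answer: $-3311029$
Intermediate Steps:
$W{\left(C \right)} = -968$ ($W{\left(C \right)} = 56 - 1024 = -968$)
$W{\left(175 \right)} - 3310061 = -968 - 3310061 = -3311029$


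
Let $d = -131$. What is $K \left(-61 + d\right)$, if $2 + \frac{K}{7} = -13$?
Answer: $20160$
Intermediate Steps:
$K = -105$ ($K = -14 + 7 \left(-13\right) = -14 - 91 = -105$)
$K \left(-61 + d\right) = - 105 \left(-61 - 131\right) = \left(-105\right) \left(-192\right) = 20160$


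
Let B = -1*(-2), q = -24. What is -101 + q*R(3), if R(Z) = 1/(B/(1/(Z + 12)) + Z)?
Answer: -1119/11 ≈ -101.73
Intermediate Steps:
B = 2
R(Z) = 1/(24 + 3*Z) (R(Z) = 1/(2/(1/(Z + 12)) + Z) = 1/(2/(1/(12 + Z)) + Z) = 1/(2*(12 + Z) + Z) = 1/((24 + 2*Z) + Z) = 1/(24 + 3*Z))
-101 + q*R(3) = -101 - 8/(8 + 3) = -101 - 8/11 = -1119/11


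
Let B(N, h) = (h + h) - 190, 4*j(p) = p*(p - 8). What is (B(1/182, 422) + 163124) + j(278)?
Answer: 182543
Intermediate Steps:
j(p) = p*(-8 + p)/4 (j(p) = (p*(p - 8))/4 = (p*(-8 + p))/4 = p*(-8 + p)/4)
B(N, h) = -190 + 2*h (B(N, h) = 2*h - 190 = -190 + 2*h)
(B(1/182, 422) + 163124) + j(278) = ((-190 + 2*422) + 163124) + (1/4)*278*(-8 + 278) = ((-190 + 844) + 163124) + (1/4)*278*270 = (654 + 163124) + 18765 = 163778 + 18765 = 182543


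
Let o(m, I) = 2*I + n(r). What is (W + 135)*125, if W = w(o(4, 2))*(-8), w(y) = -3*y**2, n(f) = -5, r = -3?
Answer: 19875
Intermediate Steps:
o(m, I) = -5 + 2*I (o(m, I) = 2*I - 5 = -5 + 2*I)
W = 24 (W = -3*(-5 + 2*2)**2*(-8) = -3*(-5 + 4)**2*(-8) = -3*(-1)**2*(-8) = -3*1*(-8) = -3*(-8) = 24)
(W + 135)*125 = (24 + 135)*125 = 159*125 = 19875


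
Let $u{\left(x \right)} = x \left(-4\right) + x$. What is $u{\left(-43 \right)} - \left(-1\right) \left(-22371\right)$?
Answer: $-22242$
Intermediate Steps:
$u{\left(x \right)} = - 3 x$ ($u{\left(x \right)} = - 4 x + x = - 3 x$)
$u{\left(-43 \right)} - \left(-1\right) \left(-22371\right) = \left(-3\right) \left(-43\right) - \left(-1\right) \left(-22371\right) = 129 - 22371 = -22242$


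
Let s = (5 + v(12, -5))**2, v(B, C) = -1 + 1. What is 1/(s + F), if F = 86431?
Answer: 1/86456 ≈ 1.1567e-5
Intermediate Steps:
v(B, C) = 0
s = 25 (s = (5 + 0)**2 = 5**2 = 25)
1/(s + F) = 1/(25 + 86431) = 1/86456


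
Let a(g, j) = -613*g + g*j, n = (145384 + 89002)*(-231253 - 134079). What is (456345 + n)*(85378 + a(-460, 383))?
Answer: -16370237541602646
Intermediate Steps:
n = -85628706152 (n = 234386*(-365332) = -85628706152)
(456345 + n)*(85378 + a(-460, 383)) = (456345 - 85628706152)*(85378 - 460*(-613 + 383)) = -85628249807*(85378 - 460*(-230)) = -85628249807*(85378 + 105800) = -85628249807*191178 = -16370237541602646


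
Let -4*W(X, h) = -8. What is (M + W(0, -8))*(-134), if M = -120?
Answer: 15812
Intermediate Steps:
W(X, h) = 2 (W(X, h) = -¼*(-8) = 2)
(M + W(0, -8))*(-134) = (-120 + 2)*(-134) = -118*(-134) = 15812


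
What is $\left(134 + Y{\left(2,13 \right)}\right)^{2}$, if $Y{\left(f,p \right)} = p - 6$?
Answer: $19881$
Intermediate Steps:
$Y{\left(f,p \right)} = -6 + p$
$\left(134 + Y{\left(2,13 \right)}\right)^{2} = \left(134 + \left(-6 + 13\right)\right)^{2} = \left(134 + 7\right)^{2} = 141^{2} = 19881$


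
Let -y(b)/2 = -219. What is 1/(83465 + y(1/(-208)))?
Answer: 1/83903 ≈ 1.1919e-5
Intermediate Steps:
y(b) = 438 (y(b) = -2*(-219) = 438)
1/(83465 + y(1/(-208))) = 1/(83465 + 438) = 1/83903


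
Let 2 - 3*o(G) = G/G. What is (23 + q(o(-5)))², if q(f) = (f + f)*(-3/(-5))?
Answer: 13689/25 ≈ 547.56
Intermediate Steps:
o(G) = ⅓ (o(G) = ⅔ - G/(3*G) = ⅔ - ⅓*1 = ⅔ - ⅓ = ⅓)
q(f) = 6*f/5 (q(f) = (2*f)*(-3*(-⅕)) = (2*f)*(⅗) = 6*f/5)
(23 + q(o(-5)))² = (23 + (6/5)*(⅓))² = (23 + ⅖)² = (117/5)² = 13689/25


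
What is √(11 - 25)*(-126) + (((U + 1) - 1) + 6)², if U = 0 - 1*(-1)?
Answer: 49 - 126*I*√14 ≈ 49.0 - 471.45*I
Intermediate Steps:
U = 1 (U = 0 + 1 = 1)
√(11 - 25)*(-126) + (((U + 1) - 1) + 6)² = √(11 - 25)*(-126) + (((1 + 1) - 1) + 6)² = √(-14)*(-126) + ((2 - 1) + 6)² = (I*√14)*(-126) + (1 + 6)² = -126*I*√14 + 7² = -126*I*√14 + 49 = 49 - 126*I*√14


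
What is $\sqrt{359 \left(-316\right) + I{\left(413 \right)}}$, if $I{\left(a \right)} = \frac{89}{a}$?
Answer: $\frac{i \sqrt{19349992879}}{413} \approx 336.81 i$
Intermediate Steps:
$\sqrt{359 \left(-316\right) + I{\left(413 \right)}} = \sqrt{359 \left(-316\right) + \frac{89}{413}} = \sqrt{-113444 + 89 \cdot \frac{1}{413}} = \sqrt{-113444 + \frac{89}{413}} = \sqrt{- \frac{46852283}{413}} = \frac{i \sqrt{19349992879}}{413}$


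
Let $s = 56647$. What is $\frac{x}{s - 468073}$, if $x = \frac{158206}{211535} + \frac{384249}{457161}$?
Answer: $- \frac{51202575127}{13262392830898170} \approx -3.8607 \cdot 10^{-6}$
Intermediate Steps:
$x = \frac{51202575127}{32235184045}$ ($x = 158206 \cdot \frac{1}{211535} + 384249 \cdot \frac{1}{457161} = \frac{158206}{211535} + \frac{128083}{152387} = \frac{51202575127}{32235184045} \approx 1.5884$)
$\frac{x}{s - 468073} = \frac{51202575127}{32235184045 \left(56647 - 468073\right)} = \frac{51202575127}{32235184045 \left(-411426\right)} = \frac{51202575127}{32235184045} \left(- \frac{1}{411426}\right) = - \frac{51202575127}{13262392830898170}$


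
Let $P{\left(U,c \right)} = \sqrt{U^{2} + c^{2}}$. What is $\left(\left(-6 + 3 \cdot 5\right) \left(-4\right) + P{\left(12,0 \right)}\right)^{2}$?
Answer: $576$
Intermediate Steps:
$\left(\left(-6 + 3 \cdot 5\right) \left(-4\right) + P{\left(12,0 \right)}\right)^{2} = \left(\left(-6 + 3 \cdot 5\right) \left(-4\right) + \sqrt{12^{2} + 0^{2}}\right)^{2} = \left(\left(-6 + 15\right) \left(-4\right) + \sqrt{144 + 0}\right)^{2} = \left(9 \left(-4\right) + \sqrt{144}\right)^{2} = \left(-36 + 12\right)^{2} = \left(-24\right)^{2} = 576$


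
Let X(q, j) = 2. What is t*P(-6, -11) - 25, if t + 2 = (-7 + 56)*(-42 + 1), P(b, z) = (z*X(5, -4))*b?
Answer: -265477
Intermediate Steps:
P(b, z) = 2*b*z (P(b, z) = (z*2)*b = (2*z)*b = 2*b*z)
t = -2011 (t = -2 + (-7 + 56)*(-42 + 1) = -2 + 49*(-41) = -2 - 2009 = -2011)
t*P(-6, -11) - 25 = -4022*(-6)*(-11) - 25 = -2011*132 - 25 = -265452 - 25 = -265477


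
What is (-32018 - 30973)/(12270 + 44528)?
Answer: -62991/56798 ≈ -1.1090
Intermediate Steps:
(-32018 - 30973)/(12270 + 44528) = -62991/56798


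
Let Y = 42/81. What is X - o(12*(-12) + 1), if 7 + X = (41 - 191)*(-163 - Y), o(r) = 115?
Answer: 219652/9 ≈ 24406.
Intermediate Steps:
Y = 14/27 (Y = 42*(1/81) = 14/27 ≈ 0.51852)
X = 220687/9 (X = -7 + (41 - 191)*(-163 - 1*14/27) = -7 - 150*(-163 - 14/27) = -7 - 150*(-4415/27) = -7 + 220750/9 = 220687/9 ≈ 24521.)
X - o(12*(-12) + 1) = 220687/9 - 1*115 = 220687/9 - 115 = 219652/9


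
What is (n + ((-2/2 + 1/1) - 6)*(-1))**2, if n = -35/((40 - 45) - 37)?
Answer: 1681/36 ≈ 46.694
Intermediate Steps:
n = 5/6 (n = -35/(-5 - 37) = -35/(-42) = -35*(-1/42) = 5/6 ≈ 0.83333)
(n + ((-2/2 + 1/1) - 6)*(-1))**2 = (5/6 + ((-2/2 + 1/1) - 6)*(-1))**2 = (5/6 + ((-2*1/2 + 1*1) - 6)*(-1))**2 = (5/6 + ((-1 + 1) - 6)*(-1))**2 = (5/6 + (0 - 6)*(-1))**2 = (5/6 - 6*(-1))**2 = (5/6 + 6)**2 = (41/6)**2 = 1681/36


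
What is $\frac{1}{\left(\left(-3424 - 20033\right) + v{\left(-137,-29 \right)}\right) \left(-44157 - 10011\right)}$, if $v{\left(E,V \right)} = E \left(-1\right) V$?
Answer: $\frac{1}{1485828240} \approx 6.7303 \cdot 10^{-10}$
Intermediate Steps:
$v{\left(E,V \right)} = - E V$
$\frac{1}{\left(\left(-3424 - 20033\right) + v{\left(-137,-29 \right)}\right) \left(-44157 - 10011\right)} = \frac{1}{\left(\left(-3424 - 20033\right) - \left(-137\right) \left(-29\right)\right) \left(-44157 - 10011\right)} = \frac{1}{\left(-23457 - 3973\right) \left(-54168\right)} = \frac{1}{\left(-27430\right) \left(-54168\right)} = \frac{1}{1485828240}$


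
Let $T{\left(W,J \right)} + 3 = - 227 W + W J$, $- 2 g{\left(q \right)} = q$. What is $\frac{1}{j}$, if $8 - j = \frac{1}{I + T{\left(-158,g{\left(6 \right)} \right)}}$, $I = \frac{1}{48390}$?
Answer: $\frac{1758347431}{14066731058} \approx 0.125$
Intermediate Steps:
$g{\left(q \right)} = - \frac{q}{2}$
$I = \frac{1}{48390} \approx 2.0665 \cdot 10^{-5}$
$T{\left(W,J \right)} = -3 - 227 W + J W$ ($T{\left(W,J \right)} = -3 + \left(- 227 W + W J\right) = -3 + \left(- 227 W + J W\right) = -3 - 227 W + J W$)
$j = \frac{14066731058}{1758347431}$ ($j = 8 - \frac{1}{\frac{1}{48390} - \left(-35863 - \left(- \frac{1}{2}\right) 6 \left(-158\right)\right)} = 8 - \frac{1}{\frac{1}{48390} - -36337} = 8 - \frac{1}{\frac{1}{48390} + \left(-3 + 35866 + 474\right)} = 8 - \frac{1}{\frac{1}{48390} + 36337} = 8 - \frac{1}{\frac{1758347431}{48390}} = 8 - \frac{48390}{1758347431} = \frac{14066731058}{1758347431} \approx 8.0$)
$\frac{1}{j} = \frac{1}{\frac{14066731058}{1758347431}} = \frac{1758347431}{14066731058}$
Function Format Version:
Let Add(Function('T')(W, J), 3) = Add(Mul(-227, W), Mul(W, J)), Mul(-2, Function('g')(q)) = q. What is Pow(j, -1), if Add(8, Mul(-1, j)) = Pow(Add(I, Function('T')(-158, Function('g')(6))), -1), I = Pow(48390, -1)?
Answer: Rational(1758347431, 14066731058) ≈ 0.12500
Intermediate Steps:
Function('g')(q) = Mul(Rational(-1, 2), q)
I = Rational(1, 48390) ≈ 2.0665e-5
Function('T')(W, J) = Add(-3, Mul(-227, W), Mul(J, W)) (Function('T')(W, J) = Add(-3, Add(Mul(-227, W), Mul(W, J))) = Add(-3, Add(Mul(-227, W), Mul(J, W))) = Add(-3, Mul(-227, W), Mul(J, W)))
j = Rational(14066731058, 1758347431) (j = Add(8, Mul(-1, Pow(Add(Rational(1, 48390), Add(-3, Mul(-227, -158), Mul(Mul(Rational(-1, 2), 6), -158))), -1))) = Add(8, Mul(-1, Pow(Add(Rational(1, 48390), Add(-3, 35866, Mul(-3, -158))), -1))) = Add(8, Mul(-1, Pow(Add(Rational(1, 48390), Add(-3, 35866, 474)), -1))) = Add(8, Mul(-1, Pow(Add(Rational(1, 48390), 36337), -1))) = Add(8, Mul(-1, Pow(Rational(1758347431, 48390), -1))) = Add(8, Mul(-1, Rational(48390, 1758347431))) = Add(8, Rational(-48390, 1758347431)) = Rational(14066731058, 1758347431) ≈ 8.0000)
Pow(j, -1) = Pow(Rational(14066731058, 1758347431), -1) = Rational(1758347431, 14066731058)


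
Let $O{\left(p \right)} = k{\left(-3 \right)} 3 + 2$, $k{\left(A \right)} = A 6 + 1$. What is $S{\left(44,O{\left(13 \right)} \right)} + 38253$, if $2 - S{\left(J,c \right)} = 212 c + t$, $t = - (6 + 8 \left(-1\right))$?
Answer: $48641$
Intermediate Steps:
$k{\left(A \right)} = 1 + 6 A$ ($k{\left(A \right)} = 6 A + 1 = 1 + 6 A$)
$O{\left(p \right)} = -49$ ($O{\left(p \right)} = \left(1 + 6 \left(-3\right)\right) 3 + 2 = \left(1 - 18\right) 3 + 2 = \left(-17\right) 3 + 2 = -51 + 2 = -49$)
$t = 2$ ($t = - (6 - 8) = \left(-1\right) \left(-2\right) = 2$)
$S{\left(J,c \right)} = - 212 c$ ($S{\left(J,c \right)} = 2 - \left(212 c + 2\right) = 2 - \left(2 + 212 c\right) = - 212 c$)
$S{\left(44,O{\left(13 \right)} \right)} + 38253 = \left(-212\right) \left(-49\right) + 38253 = 10388 + 38253 = 48641$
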